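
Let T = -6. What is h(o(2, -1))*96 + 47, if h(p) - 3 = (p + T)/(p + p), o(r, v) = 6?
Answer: 335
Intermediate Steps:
h(p) = 3 + (-6 + p)/(2*p) (h(p) = 3 + (p - 6)/(p + p) = 3 + (-6 + p)/((2*p)) = 3 + (-6 + p)*(1/(2*p)) = 3 + (-6 + p)/(2*p))
h(o(2, -1))*96 + 47 = (7/2 - 3/6)*96 + 47 = (7/2 - 3*⅙)*96 + 47 = (7/2 - ½)*96 + 47 = 3*96 + 47 = 288 + 47 = 335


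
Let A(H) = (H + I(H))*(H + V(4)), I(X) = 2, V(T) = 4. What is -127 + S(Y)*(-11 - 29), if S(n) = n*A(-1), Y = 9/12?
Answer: -217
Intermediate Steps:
Y = ¾ (Y = 9*(1/12) = ¾ ≈ 0.75000)
A(H) = (2 + H)*(4 + H) (A(H) = (H + 2)*(H + 4) = (2 + H)*(4 + H))
S(n) = 3*n (S(n) = n*(8 + (-1)² + 6*(-1)) = n*(8 + 1 - 6) = n*3 = 3*n)
-127 + S(Y)*(-11 - 29) = -127 + (3*(¾))*(-11 - 29) = -127 + (9/4)*(-40) = -127 - 90 = -217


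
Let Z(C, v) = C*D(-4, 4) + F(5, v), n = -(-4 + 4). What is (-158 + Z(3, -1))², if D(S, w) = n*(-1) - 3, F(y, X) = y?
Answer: 26244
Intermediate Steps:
n = 0 (n = -1*0 = 0)
D(S, w) = -3 (D(S, w) = 0*(-1) - 3 = 0 - 3 = -3)
Z(C, v) = 5 - 3*C (Z(C, v) = C*(-3) + 5 = -3*C + 5 = 5 - 3*C)
(-158 + Z(3, -1))² = (-158 + (5 - 3*3))² = (-158 + (5 - 9))² = (-158 - 4)² = (-162)² = 26244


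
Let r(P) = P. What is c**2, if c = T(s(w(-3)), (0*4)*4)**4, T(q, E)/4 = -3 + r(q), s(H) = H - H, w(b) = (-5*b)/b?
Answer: 429981696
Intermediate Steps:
w(b) = -5
s(H) = 0
T(q, E) = -12 + 4*q (T(q, E) = 4*(-3 + q) = -12 + 4*q)
c = 20736 (c = (-12 + 4*0)**4 = (-12 + 0)**4 = (-12)**4 = 20736)
c**2 = 20736**2 = 429981696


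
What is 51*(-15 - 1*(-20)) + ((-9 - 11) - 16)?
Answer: 219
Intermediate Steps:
51*(-15 - 1*(-20)) + ((-9 - 11) - 16) = 51*(-15 + 20) + (-20 - 16) = 51*5 - 36 = 255 - 36 = 219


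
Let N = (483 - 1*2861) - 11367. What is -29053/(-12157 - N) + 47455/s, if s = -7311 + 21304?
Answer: -331180089/22220884 ≈ -14.904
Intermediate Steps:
N = -13745 (N = (483 - 2861) - 11367 = -2378 - 11367 = -13745)
s = 13993
-29053/(-12157 - N) + 47455/s = -29053/(-12157 - 1*(-13745)) + 47455/13993 = -29053/(-12157 + 13745) + 47455*(1/13993) = -29053/1588 + 47455/13993 = -331180089/22220884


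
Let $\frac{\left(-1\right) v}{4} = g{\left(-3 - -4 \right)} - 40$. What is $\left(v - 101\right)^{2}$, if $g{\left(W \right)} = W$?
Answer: $3025$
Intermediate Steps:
$v = 156$ ($v = - 4 \left(\left(-3 - -4\right) - 40\right) = - 4 \left(\left(-3 + 4\right) - 40\right) = - 4 \left(1 - 40\right) = \left(-4\right) \left(-39\right) = 156$)
$\left(v - 101\right)^{2} = \left(156 - 101\right)^{2} = 55^{2} = 3025$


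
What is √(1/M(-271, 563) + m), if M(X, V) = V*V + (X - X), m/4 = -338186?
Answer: I*√428777912935/563 ≈ 1163.1*I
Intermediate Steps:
m = -1352744 (m = 4*(-338186) = -1352744)
M(X, V) = V² (M(X, V) = V² + 0 = V²)
√(1/M(-271, 563) + m) = √(1/(563²) - 1352744) = √(1/316969 - 1352744) = √(-428777912935/316969) = I*√428777912935/563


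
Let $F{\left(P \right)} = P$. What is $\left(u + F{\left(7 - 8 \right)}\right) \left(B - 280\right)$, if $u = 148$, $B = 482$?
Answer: $29694$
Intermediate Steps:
$\left(u + F{\left(7 - 8 \right)}\right) \left(B - 280\right) = \left(148 + \left(7 - 8\right)\right) \left(482 - 280\right) = \left(148 + \left(7 - 8\right)\right) 202 = \left(148 - 1\right) 202 = 147 \cdot 202 = 29694$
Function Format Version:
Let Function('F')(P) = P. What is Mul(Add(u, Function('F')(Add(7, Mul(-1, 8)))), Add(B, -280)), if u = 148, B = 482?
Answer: 29694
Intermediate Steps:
Mul(Add(u, Function('F')(Add(7, Mul(-1, 8)))), Add(B, -280)) = Mul(Add(148, Add(7, Mul(-1, 8))), Add(482, -280)) = Mul(Add(148, Add(7, -8)), 202) = Mul(Add(148, -1), 202) = Mul(147, 202) = 29694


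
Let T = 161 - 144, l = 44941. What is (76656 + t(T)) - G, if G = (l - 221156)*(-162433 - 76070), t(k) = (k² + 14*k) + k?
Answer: -42027728945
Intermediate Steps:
T = 17
t(k) = k² + 15*k
G = 42027806145 (G = (44941 - 221156)*(-162433 - 76070) = -176215*(-238503) = 42027806145)
(76656 + t(T)) - G = (76656 + 17*(15 + 17)) - 1*42027806145 = (76656 + 17*32) - 42027806145 = (76656 + 544) - 42027806145 = 77200 - 42027806145 = -42027728945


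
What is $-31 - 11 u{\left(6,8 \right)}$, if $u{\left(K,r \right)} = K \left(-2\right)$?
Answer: $101$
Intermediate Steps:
$u{\left(K,r \right)} = - 2 K$
$-31 - 11 u{\left(6,8 \right)} = -31 - 11 \left(\left(-2\right) 6\right) = -31 - -132 = -31 + 132 = 101$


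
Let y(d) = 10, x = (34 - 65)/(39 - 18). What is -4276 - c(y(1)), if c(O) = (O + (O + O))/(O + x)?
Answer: -766034/179 ≈ -4279.5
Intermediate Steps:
x = -31/21 ≈ -1.4762
c(O) = 3*O/(-31/21 + O) (c(O) = (O + (O + O))/(O - 31/21) = (O + 2*O)/(-31/21 + O) = (3*O)/(-31/21 + O) = 3*O/(-31/21 + O))
-4276 - c(y(1)) = -4276 - 63*10/(-31 + 21*10) = -4276 - 63*10/(-31 + 210) = -4276 - 63*10/179 = -4276 - 1*630/179 = -4276 - 630/179 = -766034/179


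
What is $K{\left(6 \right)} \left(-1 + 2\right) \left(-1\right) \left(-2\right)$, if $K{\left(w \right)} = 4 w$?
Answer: $48$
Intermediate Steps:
$K{\left(6 \right)} \left(-1 + 2\right) \left(-1\right) \left(-2\right) = 4 \cdot 6 \left(-1 + 2\right) \left(-1\right) \left(-2\right) = 24 \cdot 1 \left(-1\right) \left(-2\right) = 24 \left(-1\right) \left(-2\right) = \left(-24\right) \left(-2\right) = 48$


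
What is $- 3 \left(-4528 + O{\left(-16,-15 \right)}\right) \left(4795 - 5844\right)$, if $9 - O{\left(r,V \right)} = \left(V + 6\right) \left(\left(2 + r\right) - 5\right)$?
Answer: $-14759430$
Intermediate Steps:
$O{\left(r,V \right)} = 9 - \left(-3 + r\right) \left(6 + V\right)$ ($O{\left(r,V \right)} = 9 - \left(V + 6\right) \left(\left(2 + r\right) - 5\right) = 9 - \left(6 + V\right) \left(-3 + r\right) = 9 - \left(-3 + r\right) \left(6 + V\right)$)
$- 3 \left(-4528 + O{\left(-16,-15 \right)}\right) \left(4795 - 5844\right) = - 3 \left(-4528 + \left(27 - -96 + 3 \left(-15\right) - \left(-15\right) \left(-16\right)\right)\right) \left(4795 - 5844\right) = - 3 \left(-4528 + \left(27 + 96 - 45 - 240\right)\right) \left(-1049\right) = - 3 \left(-4528 - 162\right) \left(-1049\right) = - 3 \left(\left(-4690\right) \left(-1049\right)\right) = \left(-3\right) 4919810 = -14759430$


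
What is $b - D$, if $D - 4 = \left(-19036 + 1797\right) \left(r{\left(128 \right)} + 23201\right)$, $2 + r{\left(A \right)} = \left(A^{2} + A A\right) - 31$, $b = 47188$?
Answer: $964327888$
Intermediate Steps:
$r{\left(A \right)} = -33 + 2 A^{2}$ ($r{\left(A \right)} = -2 - \left(31 - A^{2} - A A\right) = -2 + \left(\left(A^{2} + A^{2}\right) - 31\right) = -2 + \left(2 A^{2} - 31\right) = -2 + \left(-31 + 2 A^{2}\right) = -33 + 2 A^{2}$)
$D = -964280700$ ($D = 4 + \left(-19036 + 1797\right) \left(\left(-33 + 2 \cdot 128^{2}\right) + 23201\right) = 4 - 17239 \left(\left(-33 + 2 \cdot 16384\right) + 23201\right) = 4 - 17239 \left(\left(-33 + 32768\right) + 23201\right) = 4 - 17239 \left(32735 + 23201\right) = 4 - 964280704 = -964280700$)
$b - D = 47188 - -964280700 = 47188 + 964280700 = 964327888$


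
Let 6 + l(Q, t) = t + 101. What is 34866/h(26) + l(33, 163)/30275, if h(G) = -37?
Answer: -1055558604/1120175 ≈ -942.32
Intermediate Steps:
l(Q, t) = 95 + t (l(Q, t) = -6 + (t + 101) = -6 + (101 + t) = 95 + t)
34866/h(26) + l(33, 163)/30275 = 34866/(-37) + (95 + 163)/30275 = 34866*(-1/37) + 258*(1/30275) = -34866/37 + 258/30275 = -1055558604/1120175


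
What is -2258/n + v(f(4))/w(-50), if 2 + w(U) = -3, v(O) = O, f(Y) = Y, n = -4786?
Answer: -3927/11965 ≈ -0.32821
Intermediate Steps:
w(U) = -5 (w(U) = -2 - 3 = -5)
-2258/n + v(f(4))/w(-50) = -2258/(-4786) + 4/(-5) = -2258*(-1/4786) + 4*(-⅕) = 1129/2393 - ⅘ = -3927/11965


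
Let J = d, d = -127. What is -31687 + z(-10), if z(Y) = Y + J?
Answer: -31824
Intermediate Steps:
J = -127
z(Y) = -127 + Y (z(Y) = Y - 127 = -127 + Y)
-31687 + z(-10) = -31687 + (-127 - 10) = -31687 - 137 = -31824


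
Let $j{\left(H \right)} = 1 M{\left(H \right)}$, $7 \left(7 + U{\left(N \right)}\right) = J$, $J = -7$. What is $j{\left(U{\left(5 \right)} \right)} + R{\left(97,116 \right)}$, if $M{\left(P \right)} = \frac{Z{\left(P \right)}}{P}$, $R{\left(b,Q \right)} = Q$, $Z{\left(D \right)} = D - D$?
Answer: $116$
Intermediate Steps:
$Z{\left(D \right)} = 0$
$M{\left(P \right)} = 0$ ($M{\left(P \right)} = \frac{0}{P} = 0$)
$U{\left(N \right)} = -8$ ($U{\left(N \right)} = -7 + \frac{1}{7} \left(-7\right) = -7 - 1 = -8$)
$j{\left(H \right)} = 0$ ($j{\left(H \right)} = 1 \cdot 0 = 0$)
$j{\left(U{\left(5 \right)} \right)} + R{\left(97,116 \right)} = 0 + 116 = 116$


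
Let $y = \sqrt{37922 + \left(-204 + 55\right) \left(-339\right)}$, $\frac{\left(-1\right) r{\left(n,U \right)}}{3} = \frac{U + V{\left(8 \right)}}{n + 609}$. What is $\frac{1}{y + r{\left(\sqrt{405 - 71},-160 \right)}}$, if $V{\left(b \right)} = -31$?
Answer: $\frac{609 + \sqrt{334}}{573 + \sqrt{88433} \left(609 + \sqrt{334}\right)} \approx 0.0033524$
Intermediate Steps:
$r{\left(n,U \right)} = - \frac{3 \left(-31 + U\right)}{609 + n}$ ($r{\left(n,U \right)} = - 3 \frac{U - 31}{n + 609} = - 3 \frac{-31 + U}{609 + n} = - \frac{3 \left(-31 + U\right)}{609 + n}$)
$y = \sqrt{88433}$ ($y = \sqrt{37922 - -50511} = \sqrt{37922 + 50511} = \sqrt{88433} \approx 297.38$)
$\frac{1}{y + r{\left(\sqrt{405 - 71},-160 \right)}} = \frac{1}{\sqrt{88433} + \frac{3 \left(31 - -160\right)}{609 + \sqrt{405 - 71}}} = \frac{1}{\sqrt{88433} + \frac{3 \left(31 + 160\right)}{609 + \sqrt{334}}} = \frac{1}{\sqrt{88433} + 3 \frac{1}{609 + \sqrt{334}} \cdot 191} = \frac{1}{\sqrt{88433} + \frac{573}{609 + \sqrt{334}}}$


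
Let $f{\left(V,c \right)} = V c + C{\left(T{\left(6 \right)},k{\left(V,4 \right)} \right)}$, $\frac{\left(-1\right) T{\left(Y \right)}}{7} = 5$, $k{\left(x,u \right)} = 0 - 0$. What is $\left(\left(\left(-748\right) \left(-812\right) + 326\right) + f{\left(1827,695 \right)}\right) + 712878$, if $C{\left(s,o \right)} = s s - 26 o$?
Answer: $2591570$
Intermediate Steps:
$k{\left(x,u \right)} = 0$ ($k{\left(x,u \right)} = 0 + 0 = 0$)
$T{\left(Y \right)} = -35$ ($T{\left(Y \right)} = \left(-7\right) 5 = -35$)
$C{\left(s,o \right)} = s^{2} - 26 o$
$f{\left(V,c \right)} = 1225 + V c$ ($f{\left(V,c \right)} = V c + \left(\left(-35\right)^{2} - 0\right) = V c + \left(1225 + 0\right) = V c + 1225 = 1225 + V c$)
$\left(\left(\left(-748\right) \left(-812\right) + 326\right) + f{\left(1827,695 \right)}\right) + 712878 = \left(\left(\left(-748\right) \left(-812\right) + 326\right) + \left(1225 + 1827 \cdot 695\right)\right) + 712878 = \left(\left(607376 + 326\right) + \left(1225 + 1269765\right)\right) + 712878 = \left(607702 + 1270990\right) + 712878 = 1878692 + 712878 = 2591570$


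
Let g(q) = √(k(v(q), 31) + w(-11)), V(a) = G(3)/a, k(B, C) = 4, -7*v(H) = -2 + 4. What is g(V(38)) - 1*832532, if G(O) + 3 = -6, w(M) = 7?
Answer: -832532 + √11 ≈ -8.3253e+5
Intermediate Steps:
v(H) = -2/7 (v(H) = -(-2 + 4)/7 = -⅐*2 = -2/7)
G(O) = -9 (G(O) = -3 - 6 = -9)
V(a) = -9/a
g(q) = √11 (g(q) = √(4 + 7) = √11)
g(V(38)) - 1*832532 = √11 - 1*832532 = √11 - 832532 = -832532 + √11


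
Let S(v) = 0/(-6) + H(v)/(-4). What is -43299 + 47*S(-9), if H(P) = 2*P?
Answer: -86175/2 ≈ -43088.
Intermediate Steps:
S(v) = -v/2 (S(v) = 0/(-6) + (2*v)/(-4) = 0*(-⅙) + (2*v)*(-¼) = 0 - v/2 = -v/2)
-43299 + 47*S(-9) = -43299 + 47*(-½*(-9)) = -43299 + 47*(9/2) = -43299 + 423/2 = -86175/2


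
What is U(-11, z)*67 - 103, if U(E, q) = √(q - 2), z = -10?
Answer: -103 + 134*I*√3 ≈ -103.0 + 232.09*I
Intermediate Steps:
U(E, q) = √(-2 + q)
U(-11, z)*67 - 103 = √(-2 - 10)*67 - 103 = √(-12)*67 - 103 = (2*I*√3)*67 - 103 = 134*I*√3 - 103 = -103 + 134*I*√3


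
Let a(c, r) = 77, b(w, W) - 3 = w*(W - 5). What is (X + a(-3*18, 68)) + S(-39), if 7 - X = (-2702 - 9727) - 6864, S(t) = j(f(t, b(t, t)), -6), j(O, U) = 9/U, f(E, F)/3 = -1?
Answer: 38751/2 ≈ 19376.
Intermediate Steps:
b(w, W) = 3 + w*(-5 + W) (b(w, W) = 3 + w*(W - 5) = 3 + w*(-5 + W))
f(E, F) = -3 (f(E, F) = 3*(-1) = -3)
S(t) = -3/2 (S(t) = 9/(-6) = 9*(-⅙) = -3/2)
X = 19300 (X = 7 - ((-2702 - 9727) - 6864) = 7 - (-12429 - 6864) = 7 - 1*(-19293) = 7 + 19293 = 19300)
(X + a(-3*18, 68)) + S(-39) = (19300 + 77) - 3/2 = 19377 - 3/2 = 38751/2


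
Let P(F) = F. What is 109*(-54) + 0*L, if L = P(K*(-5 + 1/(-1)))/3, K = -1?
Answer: -5886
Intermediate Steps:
L = 2 (L = -(-5 + 1/(-1))/3 = -(-5 - 1)*(⅓) = -1*(-6)*(⅓) = 6*(⅓) = 2)
109*(-54) + 0*L = 109*(-54) + 0*2 = -5886 + 0 = -5886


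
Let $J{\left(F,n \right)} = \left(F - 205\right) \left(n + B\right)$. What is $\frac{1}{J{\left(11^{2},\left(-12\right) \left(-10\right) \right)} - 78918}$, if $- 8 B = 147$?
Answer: $- \frac{2}{174909} \approx -1.1435 \cdot 10^{-5}$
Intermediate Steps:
$B = - \frac{147}{8}$ ($B = \left(- \frac{1}{8}\right) 147 = - \frac{147}{8} \approx -18.375$)
$J{\left(F,n \right)} = \left(-205 + F\right) \left(- \frac{147}{8} + n\right)$ ($J{\left(F,n \right)} = \left(F - 205\right) \left(n - \frac{147}{8}\right) = \left(-205 + F\right) \left(- \frac{147}{8} + n\right)$)
$\frac{1}{J{\left(11^{2},\left(-12\right) \left(-10\right) \right)} - 78918} = \frac{1}{\left(\frac{30135}{8} - 205 \left(\left(-12\right) \left(-10\right)\right) - \frac{147 \cdot 11^{2}}{8} + 11^{2} \left(\left(-12\right) \left(-10\right)\right)\right) - 78918} = \frac{1}{\left(\frac{30135}{8} - 24600 - \frac{17787}{8} + 121 \cdot 120\right) - 78918} = \frac{1}{\left(\frac{30135}{8} - 24600 - \frac{17787}{8} + 14520\right) - 78918} = \frac{1}{- \frac{17073}{2} - 78918} = \frac{1}{- \frac{174909}{2}} = - \frac{2}{174909}$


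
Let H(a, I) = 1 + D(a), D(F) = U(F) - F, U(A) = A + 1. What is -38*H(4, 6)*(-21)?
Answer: 1596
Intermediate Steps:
U(A) = 1 + A
D(F) = 1 (D(F) = (1 + F) - F = 1)
H(a, I) = 2 (H(a, I) = 1 + 1 = 2)
-38*H(4, 6)*(-21) = -38*2*(-21) = -76*(-21) = 1596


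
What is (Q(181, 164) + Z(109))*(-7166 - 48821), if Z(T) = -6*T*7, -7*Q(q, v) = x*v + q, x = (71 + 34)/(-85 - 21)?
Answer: 95145483527/371 ≈ 2.5646e+8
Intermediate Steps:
x = -105/106 (x = 105/(-106) = 105*(-1/106) = -105/106 ≈ -0.99057)
Q(q, v) = -q/7 + 15*v/106 (Q(q, v) = -(-105*v/106 + q)/7 = -(q - 105*v/106)/7 = -q/7 + 15*v/106)
Z(T) = -42*T
(Q(181, 164) + Z(109))*(-7166 - 48821) = ((-⅐*181 + (15/106)*164) - 42*109)*(-7166 - 48821) = ((-181/7 + 1230/53) - 4578)*(-55987) = (-983/371 - 4578)*(-55987) = -1699421/371*(-55987) = 95145483527/371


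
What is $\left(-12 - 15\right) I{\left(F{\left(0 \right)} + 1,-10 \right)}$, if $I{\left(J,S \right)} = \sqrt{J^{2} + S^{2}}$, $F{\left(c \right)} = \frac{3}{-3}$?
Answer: $-270$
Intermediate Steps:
$F{\left(c \right)} = -1$ ($F{\left(c \right)} = 3 \left(- \frac{1}{3}\right) = -1$)
$\left(-12 - 15\right) I{\left(F{\left(0 \right)} + 1,-10 \right)} = \left(-12 - 15\right) \sqrt{\left(-1 + 1\right)^{2} + \left(-10\right)^{2}} = \left(-12 - 15\right) \sqrt{0^{2} + 100} = - 27 \sqrt{0 + 100} = - 27 \sqrt{100} = \left(-27\right) 10 = -270$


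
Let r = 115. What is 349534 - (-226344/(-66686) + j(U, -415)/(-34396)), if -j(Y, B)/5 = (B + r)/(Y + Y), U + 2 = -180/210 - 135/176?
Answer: 89493044444657330/256037796101 ≈ 3.4953e+5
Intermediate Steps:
U = -4465/1232 (U = -2 + (-180/210 - 135/176) = -2 + (-180*1/210 - 135*1/176) = -2 + (-6/7 - 135/176) = -2 - 2001/1232 = -4465/1232 ≈ -3.6242)
j(Y, B) = -5*(115 + B)/(2*Y) (j(Y, B) = -5*(B + 115)/(Y + Y) = -5*(115 + B)/(2*Y))
349534 - (-226344/(-66686) + j(U, -415)/(-34396)) = 349534 - (-226344/(-66686) + (5*(-115 - 1*(-415))/(2*(-4465/1232)))/(-34396)) = 349534 - (-226344*(-1/66686) + ((5/2)*(-1232/4465)*(-115 + 415))*(-1/34396)) = 349534 - (113172/33343 + ((5/2)*(-1232/4465)*300)*(-1/34396)) = 349534 - (113172/33343 - 184800/893*(-1/34396)) = 349534 - (113172/33343 + 46200/7678907) = 349534 - 1*870577709604/256037796101 = 349534 - 870577709604/256037796101 = 89493044444657330/256037796101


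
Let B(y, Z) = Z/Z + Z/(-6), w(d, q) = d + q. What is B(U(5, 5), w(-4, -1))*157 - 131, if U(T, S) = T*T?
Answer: 941/6 ≈ 156.83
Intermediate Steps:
U(T, S) = T**2
B(y, Z) = 1 - Z/6 (B(y, Z) = 1 + Z*(-1/6) = 1 - Z/6)
B(U(5, 5), w(-4, -1))*157 - 131 = (1 - (-4 - 1)/6)*157 - 131 = (1 - 1/6*(-5))*157 - 131 = (1 + 5/6)*157 - 131 = (11/6)*157 - 131 = 1727/6 - 131 = 941/6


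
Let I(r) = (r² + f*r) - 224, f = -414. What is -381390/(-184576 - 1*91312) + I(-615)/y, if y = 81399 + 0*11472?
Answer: 2390401723/261127992 ≈ 9.1541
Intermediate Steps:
I(r) = -224 + r² - 414*r (I(r) = (r² - 414*r) - 224 = -224 + r² - 414*r)
y = 81399 (y = 81399 + 0 = 81399)
-381390/(-184576 - 1*91312) + I(-615)/y = -381390/(-184576 - 1*91312) + (-224 + (-615)² - 414*(-615))/81399 = -381390/(-184576 - 91312) + (-224 + 378225 + 254610)*(1/81399) = -381390/(-275888) + 632611*(1/81399) = -381390*(-1/275888) + 632611/81399 = 190695/137944 + 632611/81399 = 2390401723/261127992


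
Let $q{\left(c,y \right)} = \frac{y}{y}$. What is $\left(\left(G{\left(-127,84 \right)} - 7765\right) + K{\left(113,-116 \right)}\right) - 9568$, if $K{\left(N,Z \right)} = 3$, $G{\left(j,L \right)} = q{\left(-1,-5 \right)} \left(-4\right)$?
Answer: $-17334$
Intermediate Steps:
$q{\left(c,y \right)} = 1$
$G{\left(j,L \right)} = -4$ ($G{\left(j,L \right)} = 1 \left(-4\right) = -4$)
$\left(\left(G{\left(-127,84 \right)} - 7765\right) + K{\left(113,-116 \right)}\right) - 9568 = \left(\left(-4 - 7765\right) + 3\right) - 9568 = \left(-7769 + 3\right) - 9568 = -7766 - 9568 = -17334$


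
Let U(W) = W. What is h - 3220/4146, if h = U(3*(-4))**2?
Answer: 296902/2073 ≈ 143.22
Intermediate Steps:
h = 144 (h = (3*(-4))**2 = (-12)**2 = 144)
h - 3220/4146 = 144 - 3220/4146 = 144 - 1*1610/2073 = 144 - 1610/2073 = 296902/2073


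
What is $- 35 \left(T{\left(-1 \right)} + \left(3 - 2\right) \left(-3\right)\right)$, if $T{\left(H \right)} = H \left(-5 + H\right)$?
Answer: $-105$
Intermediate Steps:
$- 35 \left(T{\left(-1 \right)} + \left(3 - 2\right) \left(-3\right)\right) = - 35 \left(- (-5 - 1) + \left(3 - 2\right) \left(-3\right)\right) = - 35 \left(\left(-1\right) \left(-6\right) + 1 \left(-3\right)\right) = - 35 \left(6 - 3\right) = \left(-35\right) 3 = -105$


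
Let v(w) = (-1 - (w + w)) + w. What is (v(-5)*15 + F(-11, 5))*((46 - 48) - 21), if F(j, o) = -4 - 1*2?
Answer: -1242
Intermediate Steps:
F(j, o) = -6 (F(j, o) = -4 - 2 = -6)
v(w) = -1 - w (v(w) = (-1 - 2*w) + w = -1 - w)
(v(-5)*15 + F(-11, 5))*((46 - 48) - 21) = ((-1 - 1*(-5))*15 - 6)*((46 - 48) - 21) = ((-1 + 5)*15 - 6)*(-2 - 21) = (4*15 - 6)*(-23) = (60 - 6)*(-23) = 54*(-23) = -1242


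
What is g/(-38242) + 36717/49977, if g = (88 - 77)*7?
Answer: 466761095/637073478 ≈ 0.73266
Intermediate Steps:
g = 77 (g = 11*7 = 77)
g/(-38242) + 36717/49977 = 77/(-38242) + 36717/49977 = 77*(-1/38242) + 36717*(1/49977) = -77/38242 + 12239/16659 = 466761095/637073478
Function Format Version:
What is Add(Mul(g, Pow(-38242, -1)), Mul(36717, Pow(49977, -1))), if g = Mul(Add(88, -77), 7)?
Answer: Rational(466761095, 637073478) ≈ 0.73266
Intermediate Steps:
g = 77 (g = Mul(11, 7) = 77)
Add(Mul(g, Pow(-38242, -1)), Mul(36717, Pow(49977, -1))) = Add(Mul(77, Pow(-38242, -1)), Mul(36717, Pow(49977, -1))) = Add(Mul(77, Rational(-1, 38242)), Mul(36717, Rational(1, 49977))) = Add(Rational(-77, 38242), Rational(12239, 16659)) = Rational(466761095, 637073478)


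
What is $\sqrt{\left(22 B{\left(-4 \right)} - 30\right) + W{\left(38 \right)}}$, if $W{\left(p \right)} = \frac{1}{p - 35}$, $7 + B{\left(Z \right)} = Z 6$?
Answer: $\frac{i \sqrt{6405}}{3} \approx 26.677 i$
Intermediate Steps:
$B{\left(Z \right)} = -7 + 6 Z$ ($B{\left(Z \right)} = -7 + Z 6 = -7 + 6 Z$)
$W{\left(p \right)} = \frac{1}{-35 + p}$ ($W{\left(p \right)} = \frac{1}{p - 35} = \frac{1}{-35 + p}$)
$\sqrt{\left(22 B{\left(-4 \right)} - 30\right) + W{\left(38 \right)}} = \sqrt{\left(22 \left(-7 + 6 \left(-4\right)\right) - 30\right) + \frac{1}{-35 + 38}} = \sqrt{\left(22 \left(-7 - 24\right) - 30\right) + \frac{1}{3}} = \sqrt{\left(22 \left(-31\right) - 30\right) + \frac{1}{3}} = \sqrt{\left(-682 - 30\right) + \frac{1}{3}} = \sqrt{-712 + \frac{1}{3}} = \sqrt{- \frac{2135}{3}} = \frac{i \sqrt{6405}}{3}$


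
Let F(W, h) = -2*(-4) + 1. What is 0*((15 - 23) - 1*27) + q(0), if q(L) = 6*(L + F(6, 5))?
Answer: 54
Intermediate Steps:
F(W, h) = 9 (F(W, h) = 8 + 1 = 9)
q(L) = 54 + 6*L (q(L) = 6*(L + 9) = 6*(9 + L) = 54 + 6*L)
0*((15 - 23) - 1*27) + q(0) = 0*((15 - 23) - 1*27) + (54 + 6*0) = 0*(-8 - 27) + (54 + 0) = 0*(-35) + 54 = 0 + 54 = 54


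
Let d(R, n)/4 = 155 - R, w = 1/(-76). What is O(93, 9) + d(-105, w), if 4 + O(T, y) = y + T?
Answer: 1138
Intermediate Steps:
w = -1/76 ≈ -0.013158
d(R, n) = 620 - 4*R (d(R, n) = 4*(155 - R) = 620 - 4*R)
O(T, y) = -4 + T + y (O(T, y) = -4 + (y + T) = -4 + (T + y) = -4 + T + y)
O(93, 9) + d(-105, w) = (-4 + 93 + 9) + (620 - 4*(-105)) = 98 + (620 + 420) = 98 + 1040 = 1138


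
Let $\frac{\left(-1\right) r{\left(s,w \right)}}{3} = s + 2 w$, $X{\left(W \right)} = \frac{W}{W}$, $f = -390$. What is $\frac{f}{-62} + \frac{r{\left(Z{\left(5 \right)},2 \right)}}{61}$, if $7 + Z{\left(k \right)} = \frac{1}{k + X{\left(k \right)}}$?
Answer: $\frac{24317}{3782} \approx 6.4297$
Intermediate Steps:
$X{\left(W \right)} = 1$
$Z{\left(k \right)} = -7 + \frac{1}{1 + k}$ ($Z{\left(k \right)} = -7 + \frac{1}{k + 1} = -7 + \frac{1}{1 + k}$)
$r{\left(s,w \right)} = - 6 w - 3 s$ ($r{\left(s,w \right)} = - 3 \left(s + 2 w\right) = - 6 w - 3 s$)
$\frac{f}{-62} + \frac{r{\left(Z{\left(5 \right)},2 \right)}}{61} = - \frac{390}{-62} + \frac{\left(-6\right) 2 - 3 \frac{-6 - 35}{1 + 5}}{61} = \left(-390\right) \left(- \frac{1}{62}\right) + \left(-12 - 3 \frac{-6 - 35}{6}\right) \frac{1}{61} = \frac{195}{31} + \left(-12 - 3 \cdot \frac{1}{6} \left(-41\right)\right) \frac{1}{61} = \frac{195}{31} + \left(-12 - - \frac{41}{2}\right) \frac{1}{61} = \frac{195}{31} + \left(-12 + \frac{41}{2}\right) \frac{1}{61} = \frac{195}{31} + \frac{17}{2} \cdot \frac{1}{61} = \frac{195}{31} + \frac{17}{122} = \frac{24317}{3782}$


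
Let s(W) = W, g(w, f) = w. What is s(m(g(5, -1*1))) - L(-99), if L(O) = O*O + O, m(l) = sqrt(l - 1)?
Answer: -9700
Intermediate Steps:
m(l) = sqrt(-1 + l)
L(O) = O + O**2 (L(O) = O**2 + O = O + O**2)
s(m(g(5, -1*1))) - L(-99) = sqrt(-1 + 5) - (-99)*(1 - 99) = sqrt(4) - (-99)*(-98) = 2 - 1*9702 = 2 - 9702 = -9700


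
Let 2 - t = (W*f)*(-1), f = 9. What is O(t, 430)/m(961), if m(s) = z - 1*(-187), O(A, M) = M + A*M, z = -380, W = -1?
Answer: 2580/193 ≈ 13.368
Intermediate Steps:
t = -7 (t = 2 - (-1*9)*(-1) = 2 - (-9)*(-1) = 2 - 1*9 = 2 - 9 = -7)
m(s) = -193 (m(s) = -380 - 1*(-187) = -380 + 187 = -193)
O(t, 430)/m(961) = (430*(1 - 7))/(-193) = (430*(-6))*(-1/193) = -2580*(-1/193) = 2580/193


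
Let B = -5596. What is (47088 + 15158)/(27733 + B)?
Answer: 62246/22137 ≈ 2.8119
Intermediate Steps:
(47088 + 15158)/(27733 + B) = (47088 + 15158)/(27733 - 5596) = 62246/22137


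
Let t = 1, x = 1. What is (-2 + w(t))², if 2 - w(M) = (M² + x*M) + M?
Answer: 9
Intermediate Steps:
w(M) = 2 - M² - 2*M (w(M) = 2 - ((M² + 1*M) + M) = 2 - ((M² + M) + M) = 2 - ((M + M²) + M) = 2 - (M² + 2*M) = 2 + (-M² - 2*M) = 2 - M² - 2*M)
(-2 + w(t))² = (-2 + (2 - 1*1² - 2*1))² = (-2 + (2 - 1*1 - 2))² = (-2 + (2 - 1 - 2))² = (-2 - 1)² = (-3)² = 9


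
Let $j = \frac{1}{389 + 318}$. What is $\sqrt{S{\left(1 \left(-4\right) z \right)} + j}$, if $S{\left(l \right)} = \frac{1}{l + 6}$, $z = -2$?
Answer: $\frac{\sqrt{145642}}{1414} \approx 0.26989$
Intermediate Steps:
$S{\left(l \right)} = \frac{1}{6 + l}$
$j = \frac{1}{707} \approx 0.0014144$
$\sqrt{S{\left(1 \left(-4\right) z \right)} + j} = \sqrt{\frac{1}{6 + 1 \left(-4\right) \left(-2\right)} + \frac{1}{707}} = \sqrt{\frac{1}{6 - -8} + \frac{1}{707}} = \sqrt{\frac{1}{6 + 8} + \frac{1}{707}} = \sqrt{\frac{1}{14} + \frac{1}{707}} = \sqrt{\frac{103}{1414}} = \frac{\sqrt{145642}}{1414}$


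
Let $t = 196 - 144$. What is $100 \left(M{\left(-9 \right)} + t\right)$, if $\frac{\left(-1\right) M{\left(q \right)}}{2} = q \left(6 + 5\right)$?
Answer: $25000$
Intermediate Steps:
$M{\left(q \right)} = - 22 q$ ($M{\left(q \right)} = - 2 q \left(6 + 5\right) = - 2 q 11 = - 2 \cdot 11 q = - 22 q$)
$t = 52$
$100 \left(M{\left(-9 \right)} + t\right) = 100 \left(\left(-22\right) \left(-9\right) + 52\right) = 100 \left(198 + 52\right) = 100 \cdot 250 = 25000$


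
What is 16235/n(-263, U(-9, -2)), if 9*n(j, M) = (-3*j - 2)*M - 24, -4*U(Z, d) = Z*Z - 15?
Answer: -32470/2891 ≈ -11.231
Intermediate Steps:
U(Z, d) = 15/4 - Z²/4 (U(Z, d) = -(Z*Z - 15)/4 = -(Z² - 15)/4 = -(-15 + Z²)/4 = 15/4 - Z²/4)
n(j, M) = -8/3 + M*(-2 - 3*j)/9 (n(j, M) = ((-3*j - 2)*M - 24)/9 = ((-2 - 3*j)*M - 24)/9 = (M*(-2 - 3*j) - 24)/9 = (-24 + M*(-2 - 3*j))/9 = -8/3 + M*(-2 - 3*j)/9)
16235/n(-263, U(-9, -2)) = 16235/(-8/3 - 2*(15/4 - ¼*(-9)²)/9 - ⅓*(15/4 - ¼*(-9)²)*(-263)) = 16235/(-8/3 - 2*(15/4 - ¼*81)/9 - ⅓*(15/4 - ¼*81)*(-263)) = 16235/(-8/3 - 2*(15/4 - 81/4)/9 - ⅓*(15/4 - 81/4)*(-263)) = 16235/(-8/3 - 2/9*(-33/2) - ⅓*(-33/2)*(-263)) = 16235/(-8/3 + 11/3 - 2893/2) = 16235/(-2891/2) = 16235*(-2/2891) = -32470/2891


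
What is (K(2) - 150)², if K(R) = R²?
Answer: 21316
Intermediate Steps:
(K(2) - 150)² = (2² - 150)² = (4 - 150)² = (-146)² = 21316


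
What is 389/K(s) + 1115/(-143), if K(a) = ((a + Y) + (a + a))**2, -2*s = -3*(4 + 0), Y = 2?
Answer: -390373/57200 ≈ -6.8247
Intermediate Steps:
s = 6 (s = -(-3)*(4 + 0)/2 = -(-3)*4/2 = -1/2*(-12) = 6)
K(a) = (2 + 3*a)**2 (K(a) = ((a + 2) + (a + a))**2 = ((2 + a) + 2*a)**2 = (2 + 3*a)**2)
389/K(s) + 1115/(-143) = 389/((2 + 3*6)**2) + 1115/(-143) = 389/((2 + 18)**2) + 1115*(-1/143) = 389/(20**2) - 1115/143 = 389/400 - 1115/143 = -390373/57200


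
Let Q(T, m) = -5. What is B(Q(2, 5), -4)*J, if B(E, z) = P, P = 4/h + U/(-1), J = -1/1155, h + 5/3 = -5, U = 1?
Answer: 8/5775 ≈ 0.0013853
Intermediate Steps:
h = -20/3 (h = -5/3 - 5 = -20/3 ≈ -6.6667)
J = -1/1155 (J = -1*1/1155 = -1/1155 ≈ -0.00086580)
P = -8/5 (P = 4/(-20/3) + 1/(-1) = 4*(-3/20) + 1*(-1) = -3/5 - 1 = -8/5 ≈ -1.6000)
B(E, z) = -8/5
B(Q(2, 5), -4)*J = -8/5*(-1/1155) = 8/5775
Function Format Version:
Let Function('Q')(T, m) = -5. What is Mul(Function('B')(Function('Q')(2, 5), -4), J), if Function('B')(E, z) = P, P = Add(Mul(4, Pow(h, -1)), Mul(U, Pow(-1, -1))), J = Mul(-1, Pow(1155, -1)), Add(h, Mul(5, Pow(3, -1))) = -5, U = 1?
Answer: Rational(8, 5775) ≈ 0.0013853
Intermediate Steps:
h = Rational(-20, 3) (h = Add(Rational(-5, 3), -5) = Rational(-20, 3) ≈ -6.6667)
J = Rational(-1, 1155) (J = Mul(-1, Rational(1, 1155)) = Rational(-1, 1155) ≈ -0.00086580)
P = Rational(-8, 5) (P = Add(Mul(4, Pow(Rational(-20, 3), -1)), Mul(1, Pow(-1, -1))) = Add(Mul(4, Rational(-3, 20)), Mul(1, -1)) = Add(Rational(-3, 5), -1) = Rational(-8, 5) ≈ -1.6000)
Function('B')(E, z) = Rational(-8, 5)
Mul(Function('B')(Function('Q')(2, 5), -4), J) = Mul(Rational(-8, 5), Rational(-1, 1155)) = Rational(8, 5775)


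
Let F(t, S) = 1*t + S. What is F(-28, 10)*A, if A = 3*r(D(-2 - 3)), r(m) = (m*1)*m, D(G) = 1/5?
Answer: -54/25 ≈ -2.1600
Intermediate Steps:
D(G) = ⅕
r(m) = m² (r(m) = m*m = m²)
F(t, S) = S + t (F(t, S) = t + S = S + t)
A = 3/25 (A = 3*(⅕)² = 3*(1/25) = 3/25 ≈ 0.12000)
F(-28, 10)*A = (10 - 28)*(3/25) = -18*3/25 = -54/25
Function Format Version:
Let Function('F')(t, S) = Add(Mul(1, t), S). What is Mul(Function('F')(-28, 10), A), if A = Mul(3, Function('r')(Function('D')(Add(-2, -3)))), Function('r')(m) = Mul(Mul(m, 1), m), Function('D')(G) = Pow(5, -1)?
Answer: Rational(-54, 25) ≈ -2.1600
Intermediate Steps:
Function('D')(G) = Rational(1, 5)
Function('r')(m) = Pow(m, 2) (Function('r')(m) = Mul(m, m) = Pow(m, 2))
Function('F')(t, S) = Add(S, t) (Function('F')(t, S) = Add(t, S) = Add(S, t))
A = Rational(3, 25) (A = Mul(3, Pow(Rational(1, 5), 2)) = Mul(3, Rational(1, 25)) = Rational(3, 25) ≈ 0.12000)
Mul(Function('F')(-28, 10), A) = Mul(Add(10, -28), Rational(3, 25)) = Mul(-18, Rational(3, 25)) = Rational(-54, 25)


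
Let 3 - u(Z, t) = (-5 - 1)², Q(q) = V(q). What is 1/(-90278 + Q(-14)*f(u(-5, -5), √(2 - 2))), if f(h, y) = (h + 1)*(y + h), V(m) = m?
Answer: -1/105062 ≈ -9.5182e-6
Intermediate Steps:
Q(q) = q
u(Z, t) = -33 (u(Z, t) = 3 - (-5 - 1)² = 3 - 1*(-6)² = 3 - 1*36 = 3 - 36 = -33)
f(h, y) = (1 + h)*(h + y)
1/(-90278 + Q(-14)*f(u(-5, -5), √(2 - 2))) = 1/(-90278 - 14*(-33 + √(2 - 2) + (-33)² - 33*√(2 - 2))) = 1/(-90278 - 14*(-33 + √0 + 1089 - 33*√0)) = 1/(-90278 - 14*(-33 + 0 + 1089 - 33*0)) = 1/(-90278 - 14*(-33 + 0 + 1089 + 0)) = 1/(-90278 - 14*1056) = 1/(-90278 - 14784) = 1/(-105062) = -1/105062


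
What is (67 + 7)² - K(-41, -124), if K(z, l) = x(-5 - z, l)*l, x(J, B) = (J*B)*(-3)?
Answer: 1666084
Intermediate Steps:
x(J, B) = -3*B*J (x(J, B) = (B*J)*(-3) = -3*B*J)
K(z, l) = -3*l²*(-5 - z) (K(z, l) = (-3*l*(-5 - z))*l = -3*l²*(-5 - z))
(67 + 7)² - K(-41, -124) = (67 + 7)² - 3*(-124)²*(5 - 41) = 74² - 3*15376*(-36) = 5476 - 1*(-1660608) = 5476 + 1660608 = 1666084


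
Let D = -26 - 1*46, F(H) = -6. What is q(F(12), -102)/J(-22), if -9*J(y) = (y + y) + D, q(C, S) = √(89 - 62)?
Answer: 27*√3/116 ≈ 0.40315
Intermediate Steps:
q(C, S) = 3*√3 (q(C, S) = √27 = 3*√3)
D = -72 (D = -26 - 46 = -72)
J(y) = 8 - 2*y/9 (J(y) = -((y + y) - 72)/9 = -(2*y - 72)/9 = -(-72 + 2*y)/9 = 8 - 2*y/9)
q(F(12), -102)/J(-22) = (3*√3)/(8 - 2/9*(-22)) = (3*√3)/(8 + 44/9) = (3*√3)/(116/9) = (3*√3)*(9/116) = 27*√3/116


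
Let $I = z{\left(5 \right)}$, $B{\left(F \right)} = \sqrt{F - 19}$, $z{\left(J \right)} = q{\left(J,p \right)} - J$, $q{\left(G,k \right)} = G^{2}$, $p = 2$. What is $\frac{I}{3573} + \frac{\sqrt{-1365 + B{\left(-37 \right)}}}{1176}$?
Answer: $\frac{20}{3573} + \frac{\sqrt{-1365 + 2 i \sqrt{14}}}{1176} \approx 0.0056837 + 0.031417 i$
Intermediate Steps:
$z{\left(J \right)} = J^{2} - J$
$B{\left(F \right)} = \sqrt{-19 + F}$
$I = 20$ ($I = 5 \left(-1 + 5\right) = 5 \cdot 4 = 20$)
$\frac{I}{3573} + \frac{\sqrt{-1365 + B{\left(-37 \right)}}}{1176} = \frac{20}{3573} + \frac{\sqrt{-1365 + \sqrt{-19 - 37}}}{1176} = 20 \cdot \frac{1}{3573} + \sqrt{-1365 + \sqrt{-56}} \cdot \frac{1}{1176} = \frac{20}{3573} + \sqrt{-1365 + 2 i \sqrt{14}} \cdot \frac{1}{1176} = \frac{20}{3573} + \frac{\sqrt{-1365 + 2 i \sqrt{14}}}{1176}$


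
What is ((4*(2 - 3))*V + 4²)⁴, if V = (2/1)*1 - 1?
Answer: 20736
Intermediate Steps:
V = 1 (V = (2*1)*1 - 1 = 2*1 - 1 = 2 - 1 = 1)
((4*(2 - 3))*V + 4²)⁴ = ((4*(2 - 3))*1 + 4²)⁴ = ((4*(-1))*1 + 16)⁴ = (-4*1 + 16)⁴ = (-4 + 16)⁴ = 12⁴ = 20736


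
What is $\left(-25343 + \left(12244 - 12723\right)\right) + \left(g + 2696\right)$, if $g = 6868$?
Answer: $-16258$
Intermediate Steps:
$\left(-25343 + \left(12244 - 12723\right)\right) + \left(g + 2696\right) = \left(-25343 + \left(12244 - 12723\right)\right) + \left(6868 + 2696\right) = \left(-25343 - 479\right) + 9564 = -25822 + 9564 = -16258$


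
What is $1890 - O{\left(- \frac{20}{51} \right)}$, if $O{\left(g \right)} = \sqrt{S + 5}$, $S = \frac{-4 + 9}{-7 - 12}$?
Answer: $1890 - \frac{3 \sqrt{190}}{19} \approx 1887.8$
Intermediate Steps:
$S = - \frac{5}{19}$ ($S = \frac{5}{-19} = 5 \left(- \frac{1}{19}\right) = - \frac{5}{19} \approx -0.26316$)
$O{\left(g \right)} = \frac{3 \sqrt{190}}{19}$ ($O{\left(g \right)} = \sqrt{- \frac{5}{19} + 5} = \sqrt{\frac{90}{19}} = \frac{3 \sqrt{190}}{19}$)
$1890 - O{\left(- \frac{20}{51} \right)} = 1890 - \frac{3 \sqrt{190}}{19}$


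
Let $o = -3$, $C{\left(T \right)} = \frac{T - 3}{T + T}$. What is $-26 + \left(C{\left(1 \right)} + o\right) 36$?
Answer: $-170$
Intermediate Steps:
$C{\left(T \right)} = \frac{-3 + T}{2 T}$
$-26 + \left(C{\left(1 \right)} + o\right) 36 = -26 + \left(\frac{-3 + 1}{2 \cdot 1} - 3\right) 36 = -26 + \left(\frac{1}{2} \cdot 1 \left(-2\right) - 3\right) 36 = -26 + \left(-1 - 3\right) 36 = -26 - 144 = -170$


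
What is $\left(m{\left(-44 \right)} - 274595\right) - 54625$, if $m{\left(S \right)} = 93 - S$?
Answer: $-329083$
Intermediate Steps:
$\left(m{\left(-44 \right)} - 274595\right) - 54625 = \left(\left(93 - -44\right) - 274595\right) - 54625 = \left(\left(93 + 44\right) - 274595\right) - 54625 = \left(137 - 274595\right) - 54625 = -274458 - 54625 = -329083$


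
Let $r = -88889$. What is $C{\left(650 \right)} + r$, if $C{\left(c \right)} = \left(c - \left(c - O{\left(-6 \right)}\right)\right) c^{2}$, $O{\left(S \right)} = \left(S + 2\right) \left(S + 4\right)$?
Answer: $3291111$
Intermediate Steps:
$O{\left(S \right)} = \left(2 + S\right) \left(4 + S\right)$
$C{\left(c \right)} = 8 c^{2}$ ($C{\left(c \right)} = \left(c - \left(-8 + c\right)\right) c^{2} = 8 c^{2}$)
$C{\left(650 \right)} + r = 8 \cdot 650^{2} - 88889 = 8 \cdot 422500 - 88889 = 3380000 - 88889 = 3291111$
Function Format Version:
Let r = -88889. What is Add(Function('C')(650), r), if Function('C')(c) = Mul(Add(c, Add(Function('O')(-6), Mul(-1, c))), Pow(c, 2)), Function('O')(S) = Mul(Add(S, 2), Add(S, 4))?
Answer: 3291111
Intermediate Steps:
Function('O')(S) = Mul(Add(2, S), Add(4, S))
Function('C')(c) = Mul(8, Pow(c, 2)) (Function('C')(c) = Mul(Add(c, Add(Add(8, Pow(-6, 2), Mul(6, -6)), Mul(-1, c))), Pow(c, 2)) = Mul(Add(c, Add(Add(8, 36, -36), Mul(-1, c))), Pow(c, 2)) = Mul(Add(c, Add(8, Mul(-1, c))), Pow(c, 2)) = Mul(8, Pow(c, 2)))
Add(Function('C')(650), r) = Add(Mul(8, Pow(650, 2)), -88889) = Add(Mul(8, 422500), -88889) = Add(3380000, -88889) = 3291111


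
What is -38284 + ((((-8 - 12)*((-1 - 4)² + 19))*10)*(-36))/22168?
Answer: -106045364/2771 ≈ -38270.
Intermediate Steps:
-38284 + ((((-8 - 12)*((-1 - 4)² + 19))*10)*(-36))/22168 = -38284 + ((-20*((-5)² + 19)*10)*(-36))*(1/22168) = -38284 + ((-20*(25 + 19)*10)*(-36))*(1/22168) = -38284 + ((-20*44*10)*(-36))*(1/22168) = -38284 + (-880*10*(-36))*(1/22168) = -38284 - 8800*(-36)*(1/22168) = -38284 + 316800*(1/22168) = -38284 + 39600/2771 = -106045364/2771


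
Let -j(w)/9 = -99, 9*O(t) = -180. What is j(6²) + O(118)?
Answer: 871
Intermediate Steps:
O(t) = -20 (O(t) = (⅑)*(-180) = -20)
j(w) = 891 (j(w) = -9*(-99) = 891)
j(6²) + O(118) = 891 - 20 = 871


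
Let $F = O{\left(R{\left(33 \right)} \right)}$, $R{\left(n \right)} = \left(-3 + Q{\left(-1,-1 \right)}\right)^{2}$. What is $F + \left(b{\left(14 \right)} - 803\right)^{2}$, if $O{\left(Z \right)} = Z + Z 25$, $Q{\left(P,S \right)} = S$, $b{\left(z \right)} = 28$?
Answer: $601041$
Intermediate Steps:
$R{\left(n \right)} = 16$ ($R{\left(n \right)} = \left(-3 - 1\right)^{2} = \left(-4\right)^{2} = 16$)
$O{\left(Z \right)} = 26 Z$ ($O{\left(Z \right)} = Z + 25 Z = 26 Z$)
$F = 416$ ($F = 26 \cdot 16 = 416$)
$F + \left(b{\left(14 \right)} - 803\right)^{2} = 416 + \left(28 - 803\right)^{2} = 416 + \left(-775\right)^{2} = 416 + 600625 = 601041$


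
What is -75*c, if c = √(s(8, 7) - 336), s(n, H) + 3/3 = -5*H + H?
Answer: -75*I*√365 ≈ -1432.9*I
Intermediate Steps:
s(n, H) = -1 - 4*H (s(n, H) = -1 + (-5*H + H) = -1 - 4*H)
c = I*√365 (c = √((-1 - 4*7) - 336) = √((-1 - 28) - 336) = √(-29 - 336) = √(-365) = I*√365 ≈ 19.105*I)
-75*c = -75*I*√365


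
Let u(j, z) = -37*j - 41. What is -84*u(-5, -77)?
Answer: -12096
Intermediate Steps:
u(j, z) = -41 - 37*j
-84*u(-5, -77) = -84*(-41 - 37*(-5)) = -84*(-41 + 185) = -84*144 = -12096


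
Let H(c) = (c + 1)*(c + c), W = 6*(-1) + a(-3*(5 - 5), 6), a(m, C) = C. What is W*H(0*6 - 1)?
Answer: 0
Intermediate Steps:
W = 0 (W = 6*(-1) + 6 = -6 + 6 = 0)
H(c) = 2*c*(1 + c) (H(c) = (1 + c)*(2*c) = 2*c*(1 + c))
W*H(0*6 - 1) = 0*(2*(0*6 - 1)*(1 + (0*6 - 1))) = 0*(2*(0 - 1)*(1 + (0 - 1))) = 0*(2*(-1)*(1 - 1)) = 0*(2*(-1)*0) = 0*0 = 0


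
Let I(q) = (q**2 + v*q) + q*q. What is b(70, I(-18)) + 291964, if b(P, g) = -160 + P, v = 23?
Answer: 291874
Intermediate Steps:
I(q) = 2*q**2 + 23*q (I(q) = (q**2 + 23*q) + q*q = (q**2 + 23*q) + q**2 = 2*q**2 + 23*q)
b(70, I(-18)) + 291964 = (-160 + 70) + 291964 = -90 + 291964 = 291874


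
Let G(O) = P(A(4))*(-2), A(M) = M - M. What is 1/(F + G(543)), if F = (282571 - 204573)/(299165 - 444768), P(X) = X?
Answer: -145603/77998 ≈ -1.8668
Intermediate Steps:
A(M) = 0
F = -77998/145603 (F = 77998/(-145603) = 77998*(-1/145603) = -77998/145603 ≈ -0.53569)
G(O) = 0 (G(O) = 0*(-2) = 0)
1/(F + G(543)) = 1/(-77998/145603 + 0) = 1/(-77998/145603) = -145603/77998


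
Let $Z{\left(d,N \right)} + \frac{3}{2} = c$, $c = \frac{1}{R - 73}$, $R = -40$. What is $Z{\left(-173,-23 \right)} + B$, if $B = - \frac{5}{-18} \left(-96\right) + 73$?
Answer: $\frac{30391}{678} \approx 44.824$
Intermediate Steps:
$c = - \frac{1}{113}$ ($c = \frac{1}{-40 - 73} = \frac{1}{-113} = - \frac{1}{113} \approx -0.0088496$)
$Z{\left(d,N \right)} = - \frac{341}{226}$ ($Z{\left(d,N \right)} = - \frac{3}{2} - \frac{1}{113} = - \frac{341}{226}$)
$B = \frac{139}{3}$ ($B = \left(-5\right) \left(- \frac{1}{18}\right) \left(-96\right) + 73 = \frac{5}{18} \left(-96\right) + 73 = - \frac{80}{3} + 73 = \frac{139}{3} \approx 46.333$)
$Z{\left(-173,-23 \right)} + B = - \frac{341}{226} + \frac{139}{3} = \frac{30391}{678}$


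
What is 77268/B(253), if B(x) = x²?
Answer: 77268/64009 ≈ 1.2071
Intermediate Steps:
77268/B(253) = 77268/(253²) = 77268/64009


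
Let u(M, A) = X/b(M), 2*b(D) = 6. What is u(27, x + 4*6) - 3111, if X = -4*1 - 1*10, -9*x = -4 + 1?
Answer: -9347/3 ≈ -3115.7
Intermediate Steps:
x = ⅓ (x = -(-4 + 1)/9 = -⅑*(-3) = ⅓ ≈ 0.33333)
b(D) = 3 (b(D) = (½)*6 = 3)
X = -14 (X = -4 - 10 = -14)
u(M, A) = -14/3
u(27, x + 4*6) - 3111 = -14/3 - 3111 = -9347/3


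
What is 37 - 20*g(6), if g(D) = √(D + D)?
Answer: 37 - 40*√3 ≈ -32.282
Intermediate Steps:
g(D) = √2*√D (g(D) = √(2*D) = √2*√D)
37 - 20*g(6) = 37 - 20*√2*√6 = 37 - 40*√3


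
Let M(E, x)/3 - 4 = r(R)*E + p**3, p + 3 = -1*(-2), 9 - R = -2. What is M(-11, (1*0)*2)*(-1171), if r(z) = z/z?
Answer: 28104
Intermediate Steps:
R = 11 (R = 9 - 1*(-2) = 9 + 2 = 11)
p = -1 (p = -3 - 1*(-2) = -3 + 2 = -1)
r(z) = 1
M(E, x) = 9 + 3*E (M(E, x) = 12 + 3*(1*E + (-1)**3) = 12 + 3*(E - 1) = 12 + 3*(-1 + E) = 12 + (-3 + 3*E) = 9 + 3*E)
M(-11, (1*0)*2)*(-1171) = (9 + 3*(-11))*(-1171) = (9 - 33)*(-1171) = -24*(-1171) = 28104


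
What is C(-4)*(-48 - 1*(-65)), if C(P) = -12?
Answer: -204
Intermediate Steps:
C(-4)*(-48 - 1*(-65)) = -12*(-48 - 1*(-65)) = -12*(-48 + 65) = -12*17 = -204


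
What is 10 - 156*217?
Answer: -33842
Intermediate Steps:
10 - 156*217 = 10 - 33852 = -33842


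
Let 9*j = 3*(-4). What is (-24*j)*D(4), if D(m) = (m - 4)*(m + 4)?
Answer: 0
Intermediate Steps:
D(m) = (-4 + m)*(4 + m)
j = -4/3 (j = (3*(-4))/9 = (⅑)*(-12) = -4/3 ≈ -1.3333)
(-24*j)*D(4) = (-24*(-4/3))*(-16 + 4²) = 32*(-16 + 16) = 32*0 = 0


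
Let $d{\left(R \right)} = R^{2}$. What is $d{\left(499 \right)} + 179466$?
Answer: $428467$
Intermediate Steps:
$d{\left(499 \right)} + 179466 = 499^{2} + 179466 = 249001 + 179466 = 428467$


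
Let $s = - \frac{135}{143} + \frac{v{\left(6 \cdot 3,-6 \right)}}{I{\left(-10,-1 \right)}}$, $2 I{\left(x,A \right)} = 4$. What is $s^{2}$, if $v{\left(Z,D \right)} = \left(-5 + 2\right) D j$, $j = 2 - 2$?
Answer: $\frac{18225}{20449} \approx 0.89124$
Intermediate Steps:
$I{\left(x,A \right)} = 2$ ($I{\left(x,A \right)} = \frac{1}{2} \cdot 4 = 2$)
$j = 0$ ($j = 2 - 2 = 0$)
$v{\left(Z,D \right)} = 0$ ($v{\left(Z,D \right)} = \left(-5 + 2\right) D 0 = - 3 D 0 = 0$)
$s = - \frac{135}{143}$ ($s = - \frac{135}{143} + \frac{0}{2} = \left(-135\right) \frac{1}{143} + 0 \cdot \frac{1}{2} = - \frac{135}{143} + 0 = - \frac{135}{143} \approx -0.94406$)
$s^{2} = \left(- \frac{135}{143}\right)^{2} = \frac{18225}{20449}$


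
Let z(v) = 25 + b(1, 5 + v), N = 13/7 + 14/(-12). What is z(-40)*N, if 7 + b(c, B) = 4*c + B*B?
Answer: 36163/42 ≈ 861.02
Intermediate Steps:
b(c, B) = -7 + B² + 4*c (b(c, B) = -7 + (4*c + B*B) = -7 + (4*c + B²) = -7 + (B² + 4*c) = -7 + B² + 4*c)
N = 29/42 (N = 13*(⅐) + 14*(-1/12) = 13/7 - 7/6 = 29/42 ≈ 0.69048)
z(v) = 22 + (5 + v)² (z(v) = 25 + (-7 + (5 + v)² + 4*1) = 25 + (-7 + (5 + v)² + 4) = 25 + (-3 + (5 + v)²) = 22 + (5 + v)²)
z(-40)*N = (22 + (5 - 40)²)*(29/42) = (22 + (-35)²)*(29/42) = (22 + 1225)*(29/42) = 1247*(29/42) = 36163/42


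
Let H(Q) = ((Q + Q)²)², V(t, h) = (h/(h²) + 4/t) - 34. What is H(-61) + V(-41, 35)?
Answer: 317900460471/1435 ≈ 2.2153e+8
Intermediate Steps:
V(t, h) = -34 + 1/h + 4/t (V(t, h) = (h/h² + 4/t) - 34 = (1/h + 4/t) - 34 = -34 + 1/h + 4/t)
H(Q) = 16*Q⁴ (H(Q) = ((2*Q)²)² = (4*Q²)² = 16*Q⁴)
H(-61) + V(-41, 35) = 16*(-61)⁴ + (-34 + 1/35 + 4/(-41)) = 16*13845841 + (-34 + 1/35 + 4*(-1/41)) = 221533456 + (-34 + 1/35 - 4/41) = 221533456 - 48889/1435 = 317900460471/1435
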